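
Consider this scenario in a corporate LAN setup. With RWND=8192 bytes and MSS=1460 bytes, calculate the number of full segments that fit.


Given: RWND = 8192 bytes, MSS = 1460 bytes
Full segments = floor(RWND / MSS)
Full segments = floor(8192 / 1460)
Full segments = floor(5.611) = 5

5


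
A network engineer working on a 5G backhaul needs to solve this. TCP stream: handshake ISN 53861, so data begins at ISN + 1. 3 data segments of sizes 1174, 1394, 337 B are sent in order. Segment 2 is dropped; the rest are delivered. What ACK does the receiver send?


SYN uses sequence number 53861; first data byte = ISN + 1 = 53862.
Segment 1: SEQ = 53862, len = 1174 B, covers [53862, 55035]
Segment 2: SEQ = 55036, len = 1394 B, covers [55036, 56429] [LOST]
Segment 3: SEQ = 56430, len = 337 B, covers [56430, 56766]
In-order data received: bytes [53862, 55035] (segments 1..1).
Segment 2 missing -> gap begins at byte 55036; later segments buffered out of order.
Cumulative ACK = next expected in-order byte = 53862 + 1174 = 55036

55036


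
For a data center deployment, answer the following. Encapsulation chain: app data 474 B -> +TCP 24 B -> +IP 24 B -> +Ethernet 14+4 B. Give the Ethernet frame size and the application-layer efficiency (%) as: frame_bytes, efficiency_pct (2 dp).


TCP segment = 474 + 24 = 498 B
IP packet = 498 + 24 = 522 B
Ethernet frame = 522 + 14 + 4 = 540 B
Efficiency = app / frame = 474 / 540 = 0.877778 = 87.7778% -> 87.78% (2 dp)

540, 87.78


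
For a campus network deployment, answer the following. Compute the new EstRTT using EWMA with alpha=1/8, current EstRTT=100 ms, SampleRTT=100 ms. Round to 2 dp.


Given: EstRTT = 100 ms, SampleRTT = 100 ms, alpha = 1/8
New EstRTT = (1 - alpha) * EstRTT + alpha * SampleRTT
(7/8) * 100 = 87.5
(1/8) * 100 = 12.5
New EstRTT = 87.5 + 12.5 = 100 ms -> 100.00 ms (2 dp)

100.00


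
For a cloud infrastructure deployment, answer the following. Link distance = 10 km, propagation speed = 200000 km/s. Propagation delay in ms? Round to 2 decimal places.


Given: distance = 10 km, speed = 200000 km/s
Delay = distance / speed = 10 / 200000 seconds
Delay in ms = 10 * 1000 / 200000
Delay = 0.0500 ms
Rounded to 2 dp = 0.05 ms

0.05


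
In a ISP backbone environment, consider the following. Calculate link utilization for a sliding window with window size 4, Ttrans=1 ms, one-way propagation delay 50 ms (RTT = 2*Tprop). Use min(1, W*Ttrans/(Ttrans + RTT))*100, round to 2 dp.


Given: W = 4, Ttrans = 1 ms, RTT = 100 ms (= 2 * Tprop, Tprop = 50 ms)
Cycle time = Ttrans + RTT = 1 + 100 = 101 ms (first packet sent until its ACK returns)
W * Ttrans = 4 * 1 = 4 ms of sending per cycle
W * Ttrans / (Ttrans + RTT) = 4 / 101 = 0.039604
U = min(1, 0.039604) = 0.039604
U% = 3.96%

3.96


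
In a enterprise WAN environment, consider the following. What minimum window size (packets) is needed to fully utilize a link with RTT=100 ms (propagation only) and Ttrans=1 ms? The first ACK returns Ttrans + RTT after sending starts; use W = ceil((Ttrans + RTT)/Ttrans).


Given: Ttrans = 1 ms, RTT = 100 ms (= 2 * Tprop, Tprop = 50 ms)
Time until first ACK returns = Ttrans + RTT = 1 + 100 = 101 ms
Need W * Ttrans >= Ttrans + RTT  ->  W >= (Ttrans + RTT) / Ttrans
(Ttrans + RTT) / Ttrans = 101 / 1 = 101
W_min = ceil(101) = 101

101


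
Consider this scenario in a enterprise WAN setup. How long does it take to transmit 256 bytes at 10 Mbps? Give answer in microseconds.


Given: packet = 256 bytes, bandwidth = 10 Mbps
Packet in bits = 256 * 8 = 2048 bits
Bandwidth = 10 * 10^6 = 10000000 bps
Time = 2048 / 10000000 seconds
Time in us = 2048 * 10^6 / 10000000 = 204.8

204.8


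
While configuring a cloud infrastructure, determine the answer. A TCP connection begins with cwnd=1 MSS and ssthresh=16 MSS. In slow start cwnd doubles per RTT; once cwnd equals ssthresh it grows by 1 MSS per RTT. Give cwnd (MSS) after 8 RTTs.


RTT 0: cwnd = 1 MSS (initial)
RTT 1: cwnd = 2 MSS (slow start, doubled)
RTT 2: cwnd = 4 MSS (slow start, doubled)
RTT 3: cwnd = 8 MSS (slow start, doubled)
RTT 4: cwnd = 16 MSS (slow start, doubled)
RTT 5: cwnd = 17 MSS (congestion avoidance, +1)
RTT 6: cwnd = 18 MSS (congestion avoidance, +1)
RTT 7: cwnd = 19 MSS (congestion avoidance, +1)
RTT 8: cwnd = 20 MSS (congestion avoidance, +1)

20


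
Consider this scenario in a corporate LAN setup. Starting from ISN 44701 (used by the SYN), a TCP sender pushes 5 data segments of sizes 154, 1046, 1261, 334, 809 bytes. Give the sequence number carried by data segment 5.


The SYN occupies sequence number ISN = 44701, so the first data byte is ISN + 1 = 44702.
SEQ of data segment i = (ISN + 1) + sum of payload sizes of segments 1..i-1.
Segment 1: SEQ = 44702, payload = 154 bytes
Segment 2: SEQ = 44856, payload = 1046 bytes
Segment 3: SEQ = 45902, payload = 1261 bytes
Segment 4: SEQ = 47163, payload = 334 bytes
Segment 5: SEQ = 47497, payload = 809 bytes
SEQ of segment 5 = 44702 + 154 + 1046 + 1261 + 334 = 47497

47497


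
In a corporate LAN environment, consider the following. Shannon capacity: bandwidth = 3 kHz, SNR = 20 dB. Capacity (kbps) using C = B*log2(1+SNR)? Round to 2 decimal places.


Given: B = 3 kHz, SNR = 20 dB
SNR linear = 10^(20/10) = 100
1 + SNR = 101
log2(101) = 6.6582114828
C = 3 * 1000 * 6.6582114828 = 19974.6344 bps
C = 19.974634 kbps -> 19.97 kbps (2 dp)

19.97


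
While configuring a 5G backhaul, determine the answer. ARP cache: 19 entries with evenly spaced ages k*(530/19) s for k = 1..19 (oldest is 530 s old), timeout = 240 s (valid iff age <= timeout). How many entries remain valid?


Ages are k * 530/19 s for k = 1..19 (spacing = 27.8947 s).
Entry k is valid iff k * 530/19 <= 240 iff k <= 19 * 240 / 530 = 8.6038
n_valid = floor(8.6038) = 8
(n_stale = 19 - 8 = 11)

8


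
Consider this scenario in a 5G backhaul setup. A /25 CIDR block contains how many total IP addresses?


Given: CIDR prefix /25
Host bits = 32 - 25 = 7
Total addresses = 2^7 = 128

128


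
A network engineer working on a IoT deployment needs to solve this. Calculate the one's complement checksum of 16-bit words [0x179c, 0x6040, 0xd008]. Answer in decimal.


Given words: [0x179c, 0x6040, 0xd008]
Step 1: Sum all words
Raw sum = 6044 + 24640 + 53256 = 83940
Step 2: Fold carry: (18404 + 1) = 18405
One's complement = ~18405 & 0xFFFF = 47130

47130


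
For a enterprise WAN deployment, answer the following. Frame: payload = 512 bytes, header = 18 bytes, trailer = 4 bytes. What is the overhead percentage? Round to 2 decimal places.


Given: payload = 512 B, header = 18 B, trailer = 4 B
Overhead bytes = header + trailer = 18 + 4 = 22
Total frame = payload + overhead = 512 + 22 = 534
Overhead % = 22 / 534 * 100 = 4.1199% -> 4.12% (2 dp)

4.12


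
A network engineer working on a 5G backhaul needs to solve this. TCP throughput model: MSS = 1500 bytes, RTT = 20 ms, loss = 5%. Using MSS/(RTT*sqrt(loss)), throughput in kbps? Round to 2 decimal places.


Given: MSS = 1500 bytes, RTT = 20 ms, loss = 5%
RTT in seconds = 20 / 1000 = 0.02
Loss rate = 5% = 0.05
sqrt(loss) = sqrt(0.05) = 0.223606797750
Throughput (bytes/s) = 1500 / (0.02 * 0.223606797750) = 335410.1966
Throughput (kbps) = 335410.1966 * 8 / 1000 = 2683.281573 -> 2683.28 kbps (2 dp)

2683.28


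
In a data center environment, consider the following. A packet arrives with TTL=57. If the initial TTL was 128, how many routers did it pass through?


Given: initial TTL = 128, received TTL = 57
Hops = initial TTL - received TTL
Hops = 128 - 57 = 71

71


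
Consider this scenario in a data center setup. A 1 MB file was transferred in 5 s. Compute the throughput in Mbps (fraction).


Given: file = 1 MB, time = 5 s
File in Mb = 1 * 8 = 8 Mb
Throughput = 8 / 5 Mbps
Throughput = 8/5 Mbps

8/5


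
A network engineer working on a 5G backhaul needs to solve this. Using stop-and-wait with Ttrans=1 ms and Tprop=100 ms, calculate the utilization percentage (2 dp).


Given: Ttrans = 1 ms, Tprop = 100 ms
RTT = 2 * Tprop = 2 * 100 = 200 ms
U = Ttrans / (Ttrans + RTT)
U = 1 / (1 + 200)
U = 1 / 201 = 0.004975
U% = 0.50%

0.50


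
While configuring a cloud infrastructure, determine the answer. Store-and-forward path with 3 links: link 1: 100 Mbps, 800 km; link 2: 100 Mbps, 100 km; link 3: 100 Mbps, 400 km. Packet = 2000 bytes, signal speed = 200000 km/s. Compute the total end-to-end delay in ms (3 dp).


Packet = 2000 bytes = 16000 bits. Store-and-forward: sum (t_trans + t_prop) per link.
Link 1: t_trans = 16000/(100*10^6) s = 0.1600 ms; t_prop = 800/200000 s = 4.0000 ms; subtotal = 4.1600 ms
Link 2: t_trans = 16000/(100*10^6) s = 0.1600 ms; t_prop = 100/200000 s = 0.5000 ms; subtotal = 0.6600 ms
Link 3: t_trans = 16000/(100*10^6) s = 0.1600 ms; t_prop = 400/200000 s = 2.0000 ms; subtotal = 2.1600 ms
End-to-end = 4.1600 + 0.6600 + 2.1600 = 6.9800 ms -> 6.980 ms (3 dp)

6.980


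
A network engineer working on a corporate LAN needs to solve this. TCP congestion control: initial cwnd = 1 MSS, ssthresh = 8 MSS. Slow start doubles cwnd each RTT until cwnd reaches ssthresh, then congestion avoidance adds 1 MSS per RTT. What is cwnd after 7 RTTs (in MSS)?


RTT 0: cwnd = 1 MSS (initial)
RTT 1: cwnd = 2 MSS (slow start, doubled)
RTT 2: cwnd = 4 MSS (slow start, doubled)
RTT 3: cwnd = 8 MSS (slow start, doubled)
RTT 4: cwnd = 9 MSS (congestion avoidance, +1)
RTT 5: cwnd = 10 MSS (congestion avoidance, +1)
RTT 6: cwnd = 11 MSS (congestion avoidance, +1)
RTT 7: cwnd = 12 MSS (congestion avoidance, +1)

12


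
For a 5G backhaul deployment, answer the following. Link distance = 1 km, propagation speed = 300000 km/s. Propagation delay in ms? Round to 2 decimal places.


Given: distance = 1 km, speed = 300000 km/s
Delay = distance / speed = 1 / 300000 seconds
Delay in ms = 1 * 1000 / 300000
Delay = 0.0033 ms
Rounded to 2 dp = 0.00 ms

0.00


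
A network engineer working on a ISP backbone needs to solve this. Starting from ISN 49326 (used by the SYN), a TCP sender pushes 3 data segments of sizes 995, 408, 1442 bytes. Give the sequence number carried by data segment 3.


The SYN occupies sequence number ISN = 49326, so the first data byte is ISN + 1 = 49327.
SEQ of data segment i = (ISN + 1) + sum of payload sizes of segments 1..i-1.
Segment 1: SEQ = 49327, payload = 995 bytes
Segment 2: SEQ = 50322, payload = 408 bytes
Segment 3: SEQ = 50730, payload = 1442 bytes
SEQ of segment 3 = 49327 + 995 + 408 = 50730

50730


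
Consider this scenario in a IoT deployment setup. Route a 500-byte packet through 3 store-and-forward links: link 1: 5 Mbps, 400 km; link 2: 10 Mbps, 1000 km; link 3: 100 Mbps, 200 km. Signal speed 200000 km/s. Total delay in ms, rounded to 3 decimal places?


Packet = 500 bytes = 4000 bits. Store-and-forward: sum (t_trans + t_prop) per link.
Link 1: t_trans = 4000/(5*10^6) s = 0.8000 ms; t_prop = 400/200000 s = 2.0000 ms; subtotal = 2.8000 ms
Link 2: t_trans = 4000/(10*10^6) s = 0.4000 ms; t_prop = 1000/200000 s = 5.0000 ms; subtotal = 5.4000 ms
Link 3: t_trans = 4000/(100*10^6) s = 0.0400 ms; t_prop = 200/200000 s = 1.0000 ms; subtotal = 1.0400 ms
End-to-end = 2.8000 + 5.4000 + 1.0400 = 9.2400 ms -> 9.240 ms (3 dp)

9.240


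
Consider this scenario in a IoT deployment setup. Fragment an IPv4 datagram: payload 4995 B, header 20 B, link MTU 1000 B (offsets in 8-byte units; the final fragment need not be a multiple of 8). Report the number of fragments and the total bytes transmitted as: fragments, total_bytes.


Max data per non-final fragment = floor((MTU - header)/8)*8 = floor((1000 - 20)/8)*8 = floor(980/8)*8 = 976 B
Final fragment needs no 8-byte alignment: it can carry up to MTU - header = 980 B
Non-final fragments needed = ceil((payload - 980) / 976) = ceil(4015/976) = ceil(4.1137) = 5
Number of fragments = 5 + 1 = 6
Fragment sizes (data): 5 * 976 B + 115 B (last, 115 <= 980 OK)
Total bytes sent = payload + n_frags * header = 4995 + 6*20 = 4995 + 120 = 5115 B

6, 5115


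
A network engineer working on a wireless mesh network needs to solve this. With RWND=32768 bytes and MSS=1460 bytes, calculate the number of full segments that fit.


Given: RWND = 32768 bytes, MSS = 1460 bytes
Full segments = floor(RWND / MSS)
Full segments = floor(32768 / 1460)
Full segments = floor(22.4438) = 22

22


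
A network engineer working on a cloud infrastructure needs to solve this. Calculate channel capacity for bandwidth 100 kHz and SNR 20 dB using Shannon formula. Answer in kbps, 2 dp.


Given: B = 100 kHz, SNR = 20 dB
SNR linear = 10^(20/10) = 100
1 + SNR = 101
log2(101) = 6.6582114828
C = 100 * 1000 * 6.6582114828 = 665821.1483 bps
C = 665.821148 kbps -> 665.82 kbps (2 dp)

665.82


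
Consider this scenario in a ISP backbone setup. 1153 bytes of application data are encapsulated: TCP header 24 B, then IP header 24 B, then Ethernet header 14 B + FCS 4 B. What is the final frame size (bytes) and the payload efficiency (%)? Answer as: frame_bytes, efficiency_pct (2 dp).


TCP segment = 1153 + 24 = 1177 B
IP packet = 1177 + 24 = 1201 B
Ethernet frame = 1201 + 14 + 4 = 1219 B
Efficiency = app / frame = 1153 / 1219 = 0.945857 = 94.5857% -> 94.59% (2 dp)

1219, 94.59


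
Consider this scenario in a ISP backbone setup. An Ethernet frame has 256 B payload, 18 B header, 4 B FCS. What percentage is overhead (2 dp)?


Given: payload = 256 B, header = 18 B, trailer = 4 B
Overhead bytes = header + trailer = 18 + 4 = 22
Total frame = payload + overhead = 256 + 22 = 278
Overhead % = 22 / 278 * 100 = 7.9137% -> 7.91% (2 dp)

7.91


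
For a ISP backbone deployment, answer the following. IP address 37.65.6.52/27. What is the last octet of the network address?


Given: IP = 37.65.6.52, prefix = /27
Subnet mask = 255.255.255.224
Last octet of IP: 52
Last octet of mask: 224
Network last octet = 52 AND 224 = 32

32


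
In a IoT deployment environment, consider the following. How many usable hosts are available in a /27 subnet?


Given: subnet mask /27
Host bits = 32 - 27 = 5
Total addresses = 2^5 = 32
Usable hosts = 32 - 2 (network + broadcast) = 30

30


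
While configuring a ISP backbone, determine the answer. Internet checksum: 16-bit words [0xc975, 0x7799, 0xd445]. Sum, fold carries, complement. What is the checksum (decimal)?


Given words: [0xc975, 0x7799, 0xd445]
Step 1: Sum all words
Raw sum = 51573 + 30617 + 54341 = 136531
Step 2: Fold carry: (5459 + 2) = 5461
One's complement = ~5461 & 0xFFFF = 60074

60074


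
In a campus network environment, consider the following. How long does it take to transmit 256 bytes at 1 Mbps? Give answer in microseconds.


Given: packet = 256 bytes, bandwidth = 1 Mbps
Packet in bits = 256 * 8 = 2048 bits
Bandwidth = 1 * 10^6 = 1000000 bps
Time = 2048 / 1000000 seconds
Time in us = 2048 * 10^6 / 1000000 = 2048

2048


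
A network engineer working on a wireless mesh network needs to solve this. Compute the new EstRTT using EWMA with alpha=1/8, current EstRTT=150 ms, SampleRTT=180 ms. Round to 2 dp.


Given: EstRTT = 150 ms, SampleRTT = 180 ms, alpha = 1/8
New EstRTT = (1 - alpha) * EstRTT + alpha * SampleRTT
(7/8) * 150 = 131.25
(1/8) * 180 = 22.5
New EstRTT = 131.25 + 22.5 = 153.75 ms -> 153.75 ms (2 dp)

153.75


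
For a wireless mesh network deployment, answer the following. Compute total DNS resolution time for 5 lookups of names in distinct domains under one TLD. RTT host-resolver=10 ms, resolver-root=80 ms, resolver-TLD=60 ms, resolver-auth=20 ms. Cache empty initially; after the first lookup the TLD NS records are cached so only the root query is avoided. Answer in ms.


Lookup 1 (cold cache): local + root + TLD + auth = 10 + 80 + 60 + 20 = 170 ms
Lookups 2..5 (TLD NS cached -> skip root; new domain -> still ask TLD and auth): local + TLD + auth = 10 + 60 + 20 = 90 ms each
Remaining 4 lookups: 4 * 90 = 360 ms
Total = 170 + 360 = 530 ms

530


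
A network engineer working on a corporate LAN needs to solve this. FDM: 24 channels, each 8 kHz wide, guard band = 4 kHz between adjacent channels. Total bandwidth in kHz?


Given: 24 channels, 8 kHz each, guard = 4 kHz
Channel bandwidth = 24 * 8 = 192 kHz
Guard bands = 23 gaps * 4 kHz = 92 kHz
Total = 192 + 92 = 284 kHz

284


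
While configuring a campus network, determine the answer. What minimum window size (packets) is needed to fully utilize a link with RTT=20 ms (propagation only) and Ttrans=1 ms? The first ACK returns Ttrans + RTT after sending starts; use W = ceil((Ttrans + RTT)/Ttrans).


Given: Ttrans = 1 ms, RTT = 20 ms (= 2 * Tprop, Tprop = 10 ms)
Time until first ACK returns = Ttrans + RTT = 1 + 20 = 21 ms
Need W * Ttrans >= Ttrans + RTT  ->  W >= (Ttrans + RTT) / Ttrans
(Ttrans + RTT) / Ttrans = 21 / 1 = 21
W_min = ceil(21) = 21

21


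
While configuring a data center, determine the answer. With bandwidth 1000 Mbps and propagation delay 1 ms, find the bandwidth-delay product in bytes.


Given: bandwidth = 1000 Mbps, delay = 1 ms
BDP in bits = 1000 * 10^6 * 1 / 1000
BDP in bits = 1000000
BDP in bytes = 1000000 / 8 = 125000

125000


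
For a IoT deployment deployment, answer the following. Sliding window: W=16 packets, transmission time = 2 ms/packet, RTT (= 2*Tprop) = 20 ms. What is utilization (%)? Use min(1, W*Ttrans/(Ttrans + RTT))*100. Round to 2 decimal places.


Given: W = 16, Ttrans = 2 ms, RTT = 20 ms (= 2 * Tprop, Tprop = 10 ms)
Cycle time = Ttrans + RTT = 2 + 20 = 22 ms (first packet sent until its ACK returns)
W * Ttrans = 16 * 2 = 32 ms of sending per cycle
W * Ttrans / (Ttrans + RTT) = 32 / 22 = 1.454545
U = min(1, 1.454545) = 1.000000
U% = 100.00%

100.00


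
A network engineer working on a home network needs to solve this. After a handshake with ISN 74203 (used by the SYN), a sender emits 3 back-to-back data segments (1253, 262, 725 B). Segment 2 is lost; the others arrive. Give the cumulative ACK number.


SYN uses sequence number 74203; first data byte = ISN + 1 = 74204.
Segment 1: SEQ = 74204, len = 1253 B, covers [74204, 75456]
Segment 2: SEQ = 75457, len = 262 B, covers [75457, 75718] [LOST]
Segment 3: SEQ = 75719, len = 725 B, covers [75719, 76443]
In-order data received: bytes [74204, 75456] (segments 1..1).
Segment 2 missing -> gap begins at byte 75457; later segments buffered out of order.
Cumulative ACK = next expected in-order byte = 74204 + 1253 = 75457

75457


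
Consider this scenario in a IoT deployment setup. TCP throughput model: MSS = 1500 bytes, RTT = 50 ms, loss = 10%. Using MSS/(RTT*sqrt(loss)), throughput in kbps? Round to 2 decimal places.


Given: MSS = 1500 bytes, RTT = 50 ms, loss = 10%
RTT in seconds = 50 / 1000 = 0.05
Loss rate = 10% = 0.1
sqrt(loss) = sqrt(0.1) = 0.316227766017
Throughput (bytes/s) = 1500 / (0.05 * 0.316227766017) = 94868.3298
Throughput (kbps) = 94868.3298 * 8 / 1000 = 758.946638 -> 758.95 kbps (2 dp)

758.95


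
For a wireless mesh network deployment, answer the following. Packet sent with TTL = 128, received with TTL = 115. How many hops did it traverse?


Given: initial TTL = 128, received TTL = 115
Hops = initial TTL - received TTL
Hops = 128 - 115 = 13

13


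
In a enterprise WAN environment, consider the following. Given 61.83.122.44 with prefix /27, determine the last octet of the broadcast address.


Given: IP = 61.83.122.44, prefix = /27
Host bits = 32 - 27 = 5
Network last octet = 44 AND mask = 32
Host part size = 2^5 - 1 = 31
Broadcast last octet = 32 OR 31 = 63

63


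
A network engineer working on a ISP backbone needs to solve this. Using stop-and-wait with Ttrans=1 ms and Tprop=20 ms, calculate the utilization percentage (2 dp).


Given: Ttrans = 1 ms, Tprop = 20 ms
RTT = 2 * Tprop = 2 * 20 = 40 ms
U = Ttrans / (Ttrans + RTT)
U = 1 / (1 + 40)
U = 1 / 41 = 0.02439
U% = 2.44%

2.44


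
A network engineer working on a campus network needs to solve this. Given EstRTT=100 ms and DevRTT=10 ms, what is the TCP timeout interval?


Given: EstRTT = 100 ms, DevRTT = 10 ms
Timeout = EstRTT + 4 * DevRTT
4 * DevRTT = 4 * 10 = 40
Timeout = 100 + 40 = 140 ms

140


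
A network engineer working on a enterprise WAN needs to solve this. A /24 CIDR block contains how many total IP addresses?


Given: CIDR prefix /24
Host bits = 32 - 24 = 8
Total addresses = 2^8 = 256

256


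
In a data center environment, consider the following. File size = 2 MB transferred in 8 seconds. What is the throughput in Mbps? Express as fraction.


Given: file = 2 MB, time = 8 s
File in Mb = 2 * 8 = 16 Mb
Throughput = 16 / 8 Mbps
Throughput = 2 Mbps

2


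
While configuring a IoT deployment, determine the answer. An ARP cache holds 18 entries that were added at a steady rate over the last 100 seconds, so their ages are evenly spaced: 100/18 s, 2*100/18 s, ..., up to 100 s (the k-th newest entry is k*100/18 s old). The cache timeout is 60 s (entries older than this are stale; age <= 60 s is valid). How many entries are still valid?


Ages are k * 100/18 s for k = 1..18 (spacing = 5.5556 s).
Entry k is valid iff k * 100/18 <= 60 iff k <= 18 * 60 / 100 = 10.8000
n_valid = floor(10.8000) = 10
(n_stale = 18 - 10 = 8)

10


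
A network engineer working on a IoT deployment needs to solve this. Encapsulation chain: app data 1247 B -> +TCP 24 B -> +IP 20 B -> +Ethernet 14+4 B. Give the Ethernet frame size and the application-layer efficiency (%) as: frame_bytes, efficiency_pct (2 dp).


TCP segment = 1247 + 24 = 1271 B
IP packet = 1271 + 20 = 1291 B
Ethernet frame = 1291 + 14 + 4 = 1309 B
Efficiency = app / frame = 1247 / 1309 = 0.952636 = 95.2636% -> 95.26% (2 dp)

1309, 95.26


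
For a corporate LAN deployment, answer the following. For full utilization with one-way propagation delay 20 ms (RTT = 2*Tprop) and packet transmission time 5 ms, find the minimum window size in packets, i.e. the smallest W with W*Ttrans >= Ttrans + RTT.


Given: Ttrans = 5 ms, RTT = 40 ms (= 2 * Tprop, Tprop = 20 ms)
Time until first ACK returns = Ttrans + RTT = 5 + 40 = 45 ms
Need W * Ttrans >= Ttrans + RTT  ->  W >= (Ttrans + RTT) / Ttrans
(Ttrans + RTT) / Ttrans = 45 / 5 = 9
W_min = ceil(9) = 9

9


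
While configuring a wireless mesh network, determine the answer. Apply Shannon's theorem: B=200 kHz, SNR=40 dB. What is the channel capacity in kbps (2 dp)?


Given: B = 200 kHz, SNR = 40 dB
SNR linear = 10^(40/10) = 10000
1 + SNR = 10001
log2(10001) = 13.2878566418
C = 200 * 1000 * 13.2878566418 = 2657571.3284 bps
C = 2657.571328 kbps -> 2657.57 kbps (2 dp)

2657.57


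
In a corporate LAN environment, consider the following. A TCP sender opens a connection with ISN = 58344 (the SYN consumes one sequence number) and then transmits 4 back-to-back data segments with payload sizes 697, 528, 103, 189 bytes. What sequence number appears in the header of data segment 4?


The SYN occupies sequence number ISN = 58344, so the first data byte is ISN + 1 = 58345.
SEQ of data segment i = (ISN + 1) + sum of payload sizes of segments 1..i-1.
Segment 1: SEQ = 58345, payload = 697 bytes
Segment 2: SEQ = 59042, payload = 528 bytes
Segment 3: SEQ = 59570, payload = 103 bytes
Segment 4: SEQ = 59673, payload = 189 bytes
SEQ of segment 4 = 58345 + 697 + 528 + 103 = 59673

59673


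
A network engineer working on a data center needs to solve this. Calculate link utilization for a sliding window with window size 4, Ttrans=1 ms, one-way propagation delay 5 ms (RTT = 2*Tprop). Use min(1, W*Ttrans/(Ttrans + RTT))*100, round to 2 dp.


Given: W = 4, Ttrans = 1 ms, RTT = 10 ms (= 2 * Tprop, Tprop = 5 ms)
Cycle time = Ttrans + RTT = 1 + 10 = 11 ms (first packet sent until its ACK returns)
W * Ttrans = 4 * 1 = 4 ms of sending per cycle
W * Ttrans / (Ttrans + RTT) = 4 / 11 = 0.363636
U = min(1, 0.363636) = 0.363636
U% = 36.36%

36.36


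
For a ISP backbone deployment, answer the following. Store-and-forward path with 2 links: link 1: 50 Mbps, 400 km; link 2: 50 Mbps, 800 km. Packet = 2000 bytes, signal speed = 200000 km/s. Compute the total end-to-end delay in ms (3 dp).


Packet = 2000 bytes = 16000 bits. Store-and-forward: sum (t_trans + t_prop) per link.
Link 1: t_trans = 16000/(50*10^6) s = 0.3200 ms; t_prop = 400/200000 s = 2.0000 ms; subtotal = 2.3200 ms
Link 2: t_trans = 16000/(50*10^6) s = 0.3200 ms; t_prop = 800/200000 s = 4.0000 ms; subtotal = 4.3200 ms
End-to-end = 2.3200 + 4.3200 = 6.6400 ms -> 6.640 ms (3 dp)

6.640


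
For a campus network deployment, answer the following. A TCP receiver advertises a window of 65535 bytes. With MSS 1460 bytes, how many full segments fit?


Given: RWND = 65535 bytes, MSS = 1460 bytes
Full segments = floor(RWND / MSS)
Full segments = floor(65535 / 1460)
Full segments = floor(44.887) = 44

44


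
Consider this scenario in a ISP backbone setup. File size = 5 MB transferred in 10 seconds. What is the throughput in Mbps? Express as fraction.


Given: file = 5 MB, time = 10 s
File in Mb = 5 * 8 = 40 Mb
Throughput = 40 / 10 Mbps
Throughput = 4 Mbps

4


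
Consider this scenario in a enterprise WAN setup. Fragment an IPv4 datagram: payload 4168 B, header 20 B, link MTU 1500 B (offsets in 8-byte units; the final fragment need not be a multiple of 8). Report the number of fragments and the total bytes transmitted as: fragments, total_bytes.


Max data per non-final fragment = floor((MTU - header)/8)*8 = floor((1500 - 20)/8)*8 = floor(1480/8)*8 = 1480 B
Final fragment needs no 8-byte alignment: it can carry up to MTU - header = 1480 B
Non-final fragments needed = ceil((payload - 1480) / 1480) = ceil(2688/1480) = ceil(1.8162) = 2
Number of fragments = 2 + 1 = 3
Fragment sizes (data): 2 * 1480 B + 1208 B (last, 1208 <= 1480 OK)
Total bytes sent = payload + n_frags * header = 4168 + 3*20 = 4168 + 60 = 4228 B

3, 4228


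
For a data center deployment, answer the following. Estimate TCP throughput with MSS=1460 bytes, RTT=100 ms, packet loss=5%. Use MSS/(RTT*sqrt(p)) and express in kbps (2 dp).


Given: MSS = 1460 bytes, RTT = 100 ms, loss = 5%
RTT in seconds = 100 / 1000 = 0.1
Loss rate = 5% = 0.05
sqrt(loss) = sqrt(0.05) = 0.223606797750
Throughput (bytes/s) = 1460 / (0.1 * 0.223606797750) = 65293.1849
Throughput (kbps) = 65293.1849 * 8 / 1000 = 522.345480 -> 522.35 kbps (2 dp)

522.35


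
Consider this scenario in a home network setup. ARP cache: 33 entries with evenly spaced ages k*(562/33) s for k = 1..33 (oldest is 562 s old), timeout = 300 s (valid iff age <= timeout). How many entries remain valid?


Ages are k * 562/33 s for k = 1..33 (spacing = 17.0303 s).
Entry k is valid iff k * 562/33 <= 300 iff k <= 33 * 300 / 562 = 17.6157
n_valid = floor(17.6157) = 17
(n_stale = 33 - 17 = 16)

17


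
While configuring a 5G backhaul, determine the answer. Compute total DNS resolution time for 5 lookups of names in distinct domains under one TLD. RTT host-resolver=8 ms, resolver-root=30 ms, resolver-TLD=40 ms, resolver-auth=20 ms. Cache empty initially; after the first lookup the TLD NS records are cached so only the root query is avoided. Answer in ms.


Lookup 1 (cold cache): local + root + TLD + auth = 8 + 30 + 40 + 20 = 98 ms
Lookups 2..5 (TLD NS cached -> skip root; new domain -> still ask TLD and auth): local + TLD + auth = 8 + 40 + 20 = 68 ms each
Remaining 4 lookups: 4 * 68 = 272 ms
Total = 98 + 272 = 370 ms

370


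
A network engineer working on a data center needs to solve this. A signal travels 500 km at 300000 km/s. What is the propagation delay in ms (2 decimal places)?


Given: distance = 500 km, speed = 300000 km/s
Delay = distance / speed = 500 / 300000 seconds
Delay in ms = 500 * 1000 / 300000
Delay = 1.6667 ms
Rounded to 2 dp = 1.67 ms

1.67


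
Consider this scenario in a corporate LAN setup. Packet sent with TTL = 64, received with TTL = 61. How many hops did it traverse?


Given: initial TTL = 64, received TTL = 61
Hops = initial TTL - received TTL
Hops = 64 - 61 = 3

3


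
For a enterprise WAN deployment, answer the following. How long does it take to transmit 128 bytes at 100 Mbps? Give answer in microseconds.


Given: packet = 128 bytes, bandwidth = 100 Mbps
Packet in bits = 128 * 8 = 1024 bits
Bandwidth = 100 * 10^6 = 100000000 bps
Time = 1024 / 100000000 seconds
Time in us = 1024 * 10^6 / 100000000 = 10.24

10.24


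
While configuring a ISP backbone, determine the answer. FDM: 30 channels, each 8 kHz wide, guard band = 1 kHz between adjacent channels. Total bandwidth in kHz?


Given: 30 channels, 8 kHz each, guard = 1 kHz
Channel bandwidth = 30 * 8 = 240 kHz
Guard bands = 29 gaps * 1 kHz = 29 kHz
Total = 240 + 29 = 269 kHz

269


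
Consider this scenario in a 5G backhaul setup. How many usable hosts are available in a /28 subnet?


Given: subnet mask /28
Host bits = 32 - 28 = 4
Total addresses = 2^4 = 16
Usable hosts = 16 - 2 (network + broadcast) = 14

14


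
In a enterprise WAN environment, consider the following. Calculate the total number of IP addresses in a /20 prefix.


Given: CIDR prefix /20
Host bits = 32 - 20 = 12
Total addresses = 2^12 = 4096

4096


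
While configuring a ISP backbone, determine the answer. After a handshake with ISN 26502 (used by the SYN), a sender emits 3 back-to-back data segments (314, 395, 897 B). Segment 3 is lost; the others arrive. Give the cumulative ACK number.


SYN uses sequence number 26502; first data byte = ISN + 1 = 26503.
Segment 1: SEQ = 26503, len = 314 B, covers [26503, 26816]
Segment 2: SEQ = 26817, len = 395 B, covers [26817, 27211]
Segment 3: SEQ = 27212, len = 897 B, covers [27212, 28108] [LOST]
In-order data received: bytes [26503, 27211] (segments 1..2).
Segment 3 missing -> gap begins at byte 27212.
Cumulative ACK = next expected in-order byte = 26503 + 314 + 395 = 27212

27212


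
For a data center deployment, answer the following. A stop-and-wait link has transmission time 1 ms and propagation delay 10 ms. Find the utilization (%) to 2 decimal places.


Given: Ttrans = 1 ms, Tprop = 10 ms
RTT = 2 * Tprop = 2 * 10 = 20 ms
U = Ttrans / (Ttrans + RTT)
U = 1 / (1 + 20)
U = 1 / 21 = 0.047619
U% = 4.76%

4.76


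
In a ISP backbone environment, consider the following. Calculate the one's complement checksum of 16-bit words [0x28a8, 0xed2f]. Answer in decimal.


Given words: [0x28a8, 0xed2f]
Step 1: Sum all words
Raw sum = 10408 + 60719 = 71127
Step 2: Fold carry: (5591 + 1) = 5592
One's complement = ~5592 & 0xFFFF = 59943

59943


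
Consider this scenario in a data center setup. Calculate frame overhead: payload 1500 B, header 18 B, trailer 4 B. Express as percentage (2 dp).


Given: payload = 1500 B, header = 18 B, trailer = 4 B
Overhead bytes = header + trailer = 18 + 4 = 22
Total frame = payload + overhead = 1500 + 22 = 1522
Overhead % = 22 / 1522 * 100 = 1.4455% -> 1.45% (2 dp)

1.45


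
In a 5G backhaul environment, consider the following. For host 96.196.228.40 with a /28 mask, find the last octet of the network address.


Given: IP = 96.196.228.40, prefix = /28
Subnet mask = 255.255.255.240
Last octet of IP: 40
Last octet of mask: 240
Network last octet = 40 AND 240 = 32

32


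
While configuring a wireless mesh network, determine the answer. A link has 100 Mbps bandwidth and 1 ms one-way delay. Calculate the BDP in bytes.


Given: bandwidth = 100 Mbps, delay = 1 ms
BDP in bits = 100 * 10^6 * 1 / 1000
BDP in bits = 100000
BDP in bytes = 100000 / 8 = 12500

12500


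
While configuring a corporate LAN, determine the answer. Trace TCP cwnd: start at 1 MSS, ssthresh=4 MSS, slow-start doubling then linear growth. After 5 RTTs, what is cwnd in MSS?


RTT 0: cwnd = 1 MSS (initial)
RTT 1: cwnd = 2 MSS (slow start, doubled)
RTT 2: cwnd = 4 MSS (slow start, doubled)
RTT 3: cwnd = 5 MSS (congestion avoidance, +1)
RTT 4: cwnd = 6 MSS (congestion avoidance, +1)
RTT 5: cwnd = 7 MSS (congestion avoidance, +1)

7


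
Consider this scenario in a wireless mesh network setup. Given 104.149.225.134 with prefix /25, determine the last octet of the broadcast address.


Given: IP = 104.149.225.134, prefix = /25
Host bits = 32 - 25 = 7
Network last octet = 134 AND mask = 128
Host part size = 2^7 - 1 = 127
Broadcast last octet = 128 OR 127 = 255

255


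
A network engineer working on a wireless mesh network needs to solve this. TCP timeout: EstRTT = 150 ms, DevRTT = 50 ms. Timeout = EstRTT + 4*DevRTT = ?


Given: EstRTT = 150 ms, DevRTT = 50 ms
Timeout = EstRTT + 4 * DevRTT
4 * DevRTT = 4 * 50 = 200
Timeout = 150 + 200 = 350 ms

350


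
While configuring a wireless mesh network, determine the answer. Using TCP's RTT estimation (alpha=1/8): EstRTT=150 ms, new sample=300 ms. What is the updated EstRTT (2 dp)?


Given: EstRTT = 150 ms, SampleRTT = 300 ms, alpha = 1/8
New EstRTT = (1 - alpha) * EstRTT + alpha * SampleRTT
(7/8) * 150 = 131.25
(1/8) * 300 = 37.5
New EstRTT = 131.25 + 37.5 = 168.75 ms -> 168.75 ms (2 dp)

168.75


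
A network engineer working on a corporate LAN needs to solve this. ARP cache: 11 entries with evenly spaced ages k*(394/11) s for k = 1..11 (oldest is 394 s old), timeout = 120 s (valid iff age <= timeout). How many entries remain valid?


Ages are k * 394/11 s for k = 1..11 (spacing = 35.8182 s).
Entry k is valid iff k * 394/11 <= 120 iff k <= 11 * 120 / 394 = 3.3503
n_valid = floor(3.3503) = 3
(n_stale = 11 - 3 = 8)

3


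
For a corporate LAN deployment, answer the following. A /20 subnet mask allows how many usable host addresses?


Given: subnet mask /20
Host bits = 32 - 20 = 12
Total addresses = 2^12 = 4096
Usable hosts = 4096 - 2 (network + broadcast) = 4094

4094


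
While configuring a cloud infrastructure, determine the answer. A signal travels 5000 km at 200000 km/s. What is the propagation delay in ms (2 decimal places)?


Given: distance = 5000 km, speed = 200000 km/s
Delay = distance / speed = 5000 / 200000 seconds
Delay in ms = 5000 * 1000 / 200000
Delay = 25.0000 ms
Rounded to 2 dp = 25.00 ms

25.00


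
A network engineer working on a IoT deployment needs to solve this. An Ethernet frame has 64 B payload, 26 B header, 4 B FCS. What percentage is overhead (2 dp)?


Given: payload = 64 B, header = 26 B, trailer = 4 B
Overhead bytes = header + trailer = 26 + 4 = 30
Total frame = payload + overhead = 64 + 30 = 94
Overhead % = 30 / 94 * 100 = 31.9149% -> 31.91% (2 dp)

31.91


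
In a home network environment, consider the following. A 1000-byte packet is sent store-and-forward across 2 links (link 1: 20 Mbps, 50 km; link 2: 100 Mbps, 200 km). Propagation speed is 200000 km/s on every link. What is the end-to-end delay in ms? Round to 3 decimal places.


Packet = 1000 bytes = 8000 bits. Store-and-forward: sum (t_trans + t_prop) per link.
Link 1: t_trans = 8000/(20*10^6) s = 0.4000 ms; t_prop = 50/200000 s = 0.2500 ms; subtotal = 0.6500 ms
Link 2: t_trans = 8000/(100*10^6) s = 0.0800 ms; t_prop = 200/200000 s = 1.0000 ms; subtotal = 1.0800 ms
End-to-end = 0.6500 + 1.0800 = 1.7300 ms -> 1.730 ms (3 dp)

1.730


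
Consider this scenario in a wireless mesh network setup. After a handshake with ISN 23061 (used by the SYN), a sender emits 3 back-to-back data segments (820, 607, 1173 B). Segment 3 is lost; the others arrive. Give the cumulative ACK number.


SYN uses sequence number 23061; first data byte = ISN + 1 = 23062.
Segment 1: SEQ = 23062, len = 820 B, covers [23062, 23881]
Segment 2: SEQ = 23882, len = 607 B, covers [23882, 24488]
Segment 3: SEQ = 24489, len = 1173 B, covers [24489, 25661] [LOST]
In-order data received: bytes [23062, 24488] (segments 1..2).
Segment 3 missing -> gap begins at byte 24489.
Cumulative ACK = next expected in-order byte = 23062 + 820 + 607 = 24489

24489


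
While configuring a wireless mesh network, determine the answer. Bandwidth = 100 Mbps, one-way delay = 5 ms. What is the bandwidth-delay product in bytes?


Given: bandwidth = 100 Mbps, delay = 5 ms
BDP in bits = 100 * 10^6 * 5 / 1000
BDP in bits = 500000
BDP in bytes = 500000 / 8 = 62500

62500


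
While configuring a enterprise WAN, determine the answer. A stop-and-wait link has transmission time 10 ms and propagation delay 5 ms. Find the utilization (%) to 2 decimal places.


Given: Ttrans = 10 ms, Tprop = 5 ms
RTT = 2 * Tprop = 2 * 5 = 10 ms
U = Ttrans / (Ttrans + RTT)
U = 10 / (10 + 10)
U = 10 / 20 = 0.5
U% = 50.00%

50.00


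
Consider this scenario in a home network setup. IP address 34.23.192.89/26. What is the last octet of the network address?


Given: IP = 34.23.192.89, prefix = /26
Subnet mask = 255.255.255.192
Last octet of IP: 89
Last octet of mask: 192
Network last octet = 89 AND 192 = 64

64


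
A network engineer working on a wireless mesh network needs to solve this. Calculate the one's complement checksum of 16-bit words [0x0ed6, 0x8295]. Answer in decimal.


Given words: [0x0ed6, 0x8295]
Step 1: Sum all words
Raw sum = 3798 + 33429 = 37227
One's complement = ~37227 & 0xFFFF = 28308

28308


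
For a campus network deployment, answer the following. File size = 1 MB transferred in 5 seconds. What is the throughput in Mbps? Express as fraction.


Given: file = 1 MB, time = 5 s
File in Mb = 1 * 8 = 8 Mb
Throughput = 8 / 5 Mbps
Throughput = 8/5 Mbps

8/5


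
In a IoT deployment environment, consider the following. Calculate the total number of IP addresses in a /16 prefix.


Given: CIDR prefix /16
Host bits = 32 - 16 = 16
Total addresses = 2^16 = 65536

65536


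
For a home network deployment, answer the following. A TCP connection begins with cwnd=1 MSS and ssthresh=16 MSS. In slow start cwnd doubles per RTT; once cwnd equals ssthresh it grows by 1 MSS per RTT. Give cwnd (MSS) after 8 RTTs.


RTT 0: cwnd = 1 MSS (initial)
RTT 1: cwnd = 2 MSS (slow start, doubled)
RTT 2: cwnd = 4 MSS (slow start, doubled)
RTT 3: cwnd = 8 MSS (slow start, doubled)
RTT 4: cwnd = 16 MSS (slow start, doubled)
RTT 5: cwnd = 17 MSS (congestion avoidance, +1)
RTT 6: cwnd = 18 MSS (congestion avoidance, +1)
RTT 7: cwnd = 19 MSS (congestion avoidance, +1)
RTT 8: cwnd = 20 MSS (congestion avoidance, +1)

20


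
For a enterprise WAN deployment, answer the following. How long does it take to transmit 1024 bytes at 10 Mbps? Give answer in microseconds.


Given: packet = 1024 bytes, bandwidth = 10 Mbps
Packet in bits = 1024 * 8 = 8192 bits
Bandwidth = 10 * 10^6 = 10000000 bps
Time = 8192 / 10000000 seconds
Time in us = 8192 * 10^6 / 10000000 = 819.2

819.2


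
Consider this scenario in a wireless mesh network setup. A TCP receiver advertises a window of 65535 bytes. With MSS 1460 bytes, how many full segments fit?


Given: RWND = 65535 bytes, MSS = 1460 bytes
Full segments = floor(RWND / MSS)
Full segments = floor(65535 / 1460)
Full segments = floor(44.887) = 44

44


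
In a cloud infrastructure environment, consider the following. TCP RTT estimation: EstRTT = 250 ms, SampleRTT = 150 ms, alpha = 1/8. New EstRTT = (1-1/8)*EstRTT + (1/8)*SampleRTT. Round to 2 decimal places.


Given: EstRTT = 250 ms, SampleRTT = 150 ms, alpha = 1/8
New EstRTT = (1 - alpha) * EstRTT + alpha * SampleRTT
(7/8) * 250 = 218.75
(1/8) * 150 = 18.75
New EstRTT = 218.75 + 18.75 = 237.5 ms -> 237.50 ms (2 dp)

237.50


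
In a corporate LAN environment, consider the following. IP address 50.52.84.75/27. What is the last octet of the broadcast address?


Given: IP = 50.52.84.75, prefix = /27
Host bits = 32 - 27 = 5
Network last octet = 75 AND mask = 64
Host part size = 2^5 - 1 = 31
Broadcast last octet = 64 OR 31 = 95

95


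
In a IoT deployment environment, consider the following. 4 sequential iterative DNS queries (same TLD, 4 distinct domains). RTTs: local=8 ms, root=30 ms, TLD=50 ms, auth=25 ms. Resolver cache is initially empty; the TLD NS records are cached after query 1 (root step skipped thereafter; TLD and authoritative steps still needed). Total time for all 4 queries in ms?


Lookup 1 (cold cache): local + root + TLD + auth = 8 + 30 + 50 + 25 = 113 ms
Lookups 2..4 (TLD NS cached -> skip root; new domain -> still ask TLD and auth): local + TLD + auth = 8 + 50 + 25 = 83 ms each
Remaining 3 lookups: 3 * 83 = 249 ms
Total = 113 + 249 = 362 ms

362


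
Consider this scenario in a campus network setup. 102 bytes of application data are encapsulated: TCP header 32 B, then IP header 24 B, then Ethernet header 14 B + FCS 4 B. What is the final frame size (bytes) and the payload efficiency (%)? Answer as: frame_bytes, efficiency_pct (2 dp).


TCP segment = 102 + 32 = 134 B
IP packet = 134 + 24 = 158 B
Ethernet frame = 158 + 14 + 4 = 176 B
Efficiency = app / frame = 102 / 176 = 0.579545 = 57.9545% -> 57.95% (2 dp)

176, 57.95
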